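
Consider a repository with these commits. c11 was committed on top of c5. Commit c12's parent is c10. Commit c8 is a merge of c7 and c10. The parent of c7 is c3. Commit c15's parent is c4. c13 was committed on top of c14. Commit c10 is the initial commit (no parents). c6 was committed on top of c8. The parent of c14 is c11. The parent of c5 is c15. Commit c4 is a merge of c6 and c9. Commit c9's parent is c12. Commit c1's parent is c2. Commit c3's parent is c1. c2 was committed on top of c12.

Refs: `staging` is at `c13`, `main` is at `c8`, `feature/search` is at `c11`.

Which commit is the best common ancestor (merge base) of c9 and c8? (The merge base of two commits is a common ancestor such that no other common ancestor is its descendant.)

Ancestors of c9: {c10, c12, c9}.
Ancestors of c8: {c1, c10, c12, c2, c3, c7, c8}.
Common ancestors: {c10, c12}.
Among these, c12 is not an ancestor of any other common ancestor — it is the merge base.

c12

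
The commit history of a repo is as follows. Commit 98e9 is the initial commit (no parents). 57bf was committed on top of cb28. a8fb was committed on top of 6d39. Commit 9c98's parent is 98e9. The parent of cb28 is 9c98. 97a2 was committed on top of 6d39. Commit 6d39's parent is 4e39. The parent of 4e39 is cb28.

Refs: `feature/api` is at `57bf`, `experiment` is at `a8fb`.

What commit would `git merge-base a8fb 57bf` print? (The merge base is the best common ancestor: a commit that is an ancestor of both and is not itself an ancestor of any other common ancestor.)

cb28

Ancestors of a8fb: {4e39, 6d39, 98e9, 9c98, a8fb, cb28}.
Ancestors of 57bf: {57bf, 98e9, 9c98, cb28}.
Common ancestors: {98e9, 9c98, cb28}.
Among these, cb28 is not an ancestor of any other common ancestor — it is the merge base.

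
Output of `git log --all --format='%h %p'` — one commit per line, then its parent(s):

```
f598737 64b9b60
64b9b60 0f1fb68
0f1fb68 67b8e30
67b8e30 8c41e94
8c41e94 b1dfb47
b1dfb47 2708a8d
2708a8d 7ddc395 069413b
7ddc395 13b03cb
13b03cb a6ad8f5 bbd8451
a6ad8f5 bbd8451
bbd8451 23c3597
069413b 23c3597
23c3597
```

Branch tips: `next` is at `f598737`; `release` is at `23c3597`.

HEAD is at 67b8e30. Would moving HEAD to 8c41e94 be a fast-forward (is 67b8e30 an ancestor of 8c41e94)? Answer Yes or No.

No

A fast-forward from 67b8e30 to 8c41e94 is possible iff 67b8e30 is an ancestor of 8c41e94.
Ancestors of 8c41e94: {069413b, 13b03cb, 23c3597, 2708a8d, 7ddc395, 8c41e94, a6ad8f5, b1dfb47, bbd8451}.
67b8e30 is not among them, so fast-forward is not possible.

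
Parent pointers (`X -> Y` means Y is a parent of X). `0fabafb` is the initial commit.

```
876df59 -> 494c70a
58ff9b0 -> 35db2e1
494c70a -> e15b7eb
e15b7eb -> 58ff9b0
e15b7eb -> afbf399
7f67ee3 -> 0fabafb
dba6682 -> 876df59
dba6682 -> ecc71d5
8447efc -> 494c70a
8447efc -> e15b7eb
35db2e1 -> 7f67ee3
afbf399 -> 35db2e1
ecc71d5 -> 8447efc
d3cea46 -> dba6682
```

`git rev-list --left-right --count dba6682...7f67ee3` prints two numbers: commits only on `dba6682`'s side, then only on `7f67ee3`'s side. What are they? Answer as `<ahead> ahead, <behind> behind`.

9 ahead, 0 behind

Reachable from dba6682: {0fabafb, 35db2e1, 494c70a, 58ff9b0, 7f67ee3, 8447efc, 876df59, afbf399, dba6682, e15b7eb, ecc71d5}.
Reachable from 7f67ee3: {0fabafb, 7f67ee3}.
Only in dba6682's history (ahead): {35db2e1, 494c70a, 58ff9b0, 8447efc, 876df59, afbf399, dba6682, e15b7eb, ecc71d5} — 9.
Only in 7f67ee3's history (behind): {} — 0.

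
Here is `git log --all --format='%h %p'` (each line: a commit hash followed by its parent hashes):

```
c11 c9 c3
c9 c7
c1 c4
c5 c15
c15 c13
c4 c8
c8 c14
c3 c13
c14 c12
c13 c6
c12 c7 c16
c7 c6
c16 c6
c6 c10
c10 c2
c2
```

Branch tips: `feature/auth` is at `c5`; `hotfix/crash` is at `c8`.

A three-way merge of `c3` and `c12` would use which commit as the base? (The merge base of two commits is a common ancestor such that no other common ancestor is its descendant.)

c6

Ancestors of c3: {c10, c13, c2, c3, c6}.
Ancestors of c12: {c10, c12, c16, c2, c6, c7}.
Common ancestors: {c10, c2, c6}.
Among these, c6 is not an ancestor of any other common ancestor — it is the merge base.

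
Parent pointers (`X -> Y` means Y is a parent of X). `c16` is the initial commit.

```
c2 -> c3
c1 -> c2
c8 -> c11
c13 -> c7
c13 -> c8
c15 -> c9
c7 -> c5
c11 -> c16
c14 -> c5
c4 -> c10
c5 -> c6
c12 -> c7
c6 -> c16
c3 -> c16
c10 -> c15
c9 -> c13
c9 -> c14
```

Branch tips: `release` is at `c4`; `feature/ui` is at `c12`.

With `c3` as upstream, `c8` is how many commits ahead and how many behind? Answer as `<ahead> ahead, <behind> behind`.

2 ahead, 1 behind

Reachable from c8: {c11, c16, c8}.
Reachable from c3: {c16, c3}.
Only in c8's history (ahead): {c11, c8} — 2.
Only in c3's history (behind): {c3} — 1.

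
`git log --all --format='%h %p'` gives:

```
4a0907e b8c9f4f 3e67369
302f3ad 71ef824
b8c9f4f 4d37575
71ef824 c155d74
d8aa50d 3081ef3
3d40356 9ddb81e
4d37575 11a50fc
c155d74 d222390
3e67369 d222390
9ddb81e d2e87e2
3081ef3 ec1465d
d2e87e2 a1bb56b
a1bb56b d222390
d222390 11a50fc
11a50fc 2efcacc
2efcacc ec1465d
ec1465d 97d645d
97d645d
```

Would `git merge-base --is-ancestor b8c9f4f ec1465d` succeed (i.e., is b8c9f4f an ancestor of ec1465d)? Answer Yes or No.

No

Ancestors of ec1465d: {97d645d, ec1465d}.
b8c9f4f is not in that set, so it is not an ancestor of ec1465d.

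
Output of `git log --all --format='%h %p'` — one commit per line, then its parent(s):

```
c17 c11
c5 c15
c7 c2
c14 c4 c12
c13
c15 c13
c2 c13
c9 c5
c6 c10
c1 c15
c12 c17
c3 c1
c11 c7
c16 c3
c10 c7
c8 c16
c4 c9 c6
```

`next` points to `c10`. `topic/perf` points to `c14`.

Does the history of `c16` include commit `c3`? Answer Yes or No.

Ancestors of c16 (commits reachable by following parents): {c1, c13, c15, c16, c3}.
c3 is in that set, so it is an ancestor of c16.

Yes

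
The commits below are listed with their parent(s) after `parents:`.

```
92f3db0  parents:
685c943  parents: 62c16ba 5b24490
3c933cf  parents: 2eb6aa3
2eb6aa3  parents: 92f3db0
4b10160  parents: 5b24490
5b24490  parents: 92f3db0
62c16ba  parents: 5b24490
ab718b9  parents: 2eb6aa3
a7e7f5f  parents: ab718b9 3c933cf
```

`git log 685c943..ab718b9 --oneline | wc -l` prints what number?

2

Reachable from ab718b9: {2eb6aa3, 92f3db0, ab718b9}.
Reachable from 685c943: {5b24490, 62c16ba, 685c943, 92f3db0}.
In ab718b9's history but not 685c943's: {2eb6aa3, ab718b9} — 2 commits.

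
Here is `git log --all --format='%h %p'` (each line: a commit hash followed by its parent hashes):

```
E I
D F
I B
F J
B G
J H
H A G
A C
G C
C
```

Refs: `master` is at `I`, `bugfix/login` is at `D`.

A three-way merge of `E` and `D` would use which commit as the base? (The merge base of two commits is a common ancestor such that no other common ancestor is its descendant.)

Ancestors of E: {B, C, E, G, I}.
Ancestors of D: {A, C, D, F, G, H, J}.
Common ancestors: {C, G}.
Among these, G is not an ancestor of any other common ancestor — it is the merge base.

G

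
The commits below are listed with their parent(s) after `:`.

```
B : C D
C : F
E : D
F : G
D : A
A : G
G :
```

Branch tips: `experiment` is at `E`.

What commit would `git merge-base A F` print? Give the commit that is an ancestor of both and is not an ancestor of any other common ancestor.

G

Ancestors of A: {A, G}.
Ancestors of F: {F, G}.
Common ancestors: {G}.
The only common ancestor is G, so it is the merge base.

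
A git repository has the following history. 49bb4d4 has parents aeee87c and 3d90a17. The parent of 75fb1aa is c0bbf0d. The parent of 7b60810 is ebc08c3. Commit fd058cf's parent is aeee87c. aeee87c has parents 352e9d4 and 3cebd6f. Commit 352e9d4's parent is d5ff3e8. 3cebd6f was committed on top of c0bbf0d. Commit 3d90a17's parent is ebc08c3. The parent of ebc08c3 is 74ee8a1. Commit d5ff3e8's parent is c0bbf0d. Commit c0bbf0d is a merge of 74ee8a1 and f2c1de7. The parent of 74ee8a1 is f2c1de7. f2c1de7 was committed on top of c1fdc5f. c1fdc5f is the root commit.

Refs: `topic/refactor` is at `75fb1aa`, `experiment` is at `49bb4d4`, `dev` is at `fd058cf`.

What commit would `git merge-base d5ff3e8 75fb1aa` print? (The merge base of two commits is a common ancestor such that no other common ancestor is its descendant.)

c0bbf0d

Ancestors of d5ff3e8: {74ee8a1, c0bbf0d, c1fdc5f, d5ff3e8, f2c1de7}.
Ancestors of 75fb1aa: {74ee8a1, 75fb1aa, c0bbf0d, c1fdc5f, f2c1de7}.
Common ancestors: {74ee8a1, c0bbf0d, c1fdc5f, f2c1de7}.
Among these, c0bbf0d is not an ancestor of any other common ancestor — it is the merge base.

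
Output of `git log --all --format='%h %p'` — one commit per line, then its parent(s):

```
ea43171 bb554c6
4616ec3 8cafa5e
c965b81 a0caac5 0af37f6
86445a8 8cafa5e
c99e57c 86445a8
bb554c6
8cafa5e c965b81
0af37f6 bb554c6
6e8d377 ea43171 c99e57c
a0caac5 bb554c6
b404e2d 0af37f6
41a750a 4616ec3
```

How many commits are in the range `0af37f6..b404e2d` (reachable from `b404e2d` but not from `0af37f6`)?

1

Reachable from b404e2d: {0af37f6, b404e2d, bb554c6}.
Reachable from 0af37f6: {0af37f6, bb554c6}.
In b404e2d's history but not 0af37f6's: {b404e2d} — 1 commit.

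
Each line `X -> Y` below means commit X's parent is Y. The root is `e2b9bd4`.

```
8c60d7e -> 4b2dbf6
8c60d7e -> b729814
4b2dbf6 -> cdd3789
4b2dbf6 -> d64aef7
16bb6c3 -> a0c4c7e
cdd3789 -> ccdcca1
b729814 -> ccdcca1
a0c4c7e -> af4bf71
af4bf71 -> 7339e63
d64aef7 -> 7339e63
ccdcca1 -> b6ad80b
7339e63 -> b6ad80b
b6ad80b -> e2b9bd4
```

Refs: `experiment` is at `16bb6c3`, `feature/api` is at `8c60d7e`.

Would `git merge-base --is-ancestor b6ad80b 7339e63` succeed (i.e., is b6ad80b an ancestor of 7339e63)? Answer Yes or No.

Ancestors of 7339e63 (commits reachable by following parents): {7339e63, b6ad80b, e2b9bd4}.
b6ad80b is in that set, so it is an ancestor of 7339e63.

Yes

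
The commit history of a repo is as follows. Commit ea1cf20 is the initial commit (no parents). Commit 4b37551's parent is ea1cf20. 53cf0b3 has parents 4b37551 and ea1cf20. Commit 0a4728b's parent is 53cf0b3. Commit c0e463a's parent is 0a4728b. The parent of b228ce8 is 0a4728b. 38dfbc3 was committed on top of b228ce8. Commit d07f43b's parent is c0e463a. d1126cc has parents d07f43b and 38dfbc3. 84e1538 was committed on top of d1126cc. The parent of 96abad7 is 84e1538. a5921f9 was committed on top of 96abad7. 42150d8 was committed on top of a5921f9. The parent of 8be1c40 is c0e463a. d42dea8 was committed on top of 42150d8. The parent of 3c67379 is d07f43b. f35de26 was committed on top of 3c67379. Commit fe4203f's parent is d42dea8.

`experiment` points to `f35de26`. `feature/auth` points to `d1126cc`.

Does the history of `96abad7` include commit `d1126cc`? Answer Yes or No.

Ancestors of 96abad7 (commits reachable by following parents): {0a4728b, 38dfbc3, 4b37551, 53cf0b3, 84e1538, 96abad7, b228ce8, c0e463a, d07f43b, d1126cc, ea1cf20}.
d1126cc is in that set, so it is an ancestor of 96abad7.

Yes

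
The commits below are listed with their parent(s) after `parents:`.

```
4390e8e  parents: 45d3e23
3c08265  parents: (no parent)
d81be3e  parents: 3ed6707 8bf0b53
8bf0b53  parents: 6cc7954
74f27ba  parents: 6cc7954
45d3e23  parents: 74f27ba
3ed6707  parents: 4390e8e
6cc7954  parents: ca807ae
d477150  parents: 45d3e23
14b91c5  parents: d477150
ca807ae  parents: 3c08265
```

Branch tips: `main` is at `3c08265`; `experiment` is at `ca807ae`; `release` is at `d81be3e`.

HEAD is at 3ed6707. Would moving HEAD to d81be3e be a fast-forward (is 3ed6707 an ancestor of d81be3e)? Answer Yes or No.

Yes

A fast-forward from 3ed6707 to d81be3e is possible iff 3ed6707 is an ancestor of d81be3e.
Ancestors of d81be3e: {3c08265, 3ed6707, 4390e8e, 45d3e23, 6cc7954, 74f27ba, 8bf0b53, ca807ae, d81be3e}.
3ed6707 is among them, so fast-forward is possible.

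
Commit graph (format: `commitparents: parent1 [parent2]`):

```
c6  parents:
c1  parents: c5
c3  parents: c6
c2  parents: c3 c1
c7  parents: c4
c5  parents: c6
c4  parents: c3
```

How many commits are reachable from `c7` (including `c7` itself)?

4

Walking parent pointers from c7: reachable set = {c3, c4, c6, c7}.
That is 4 commits.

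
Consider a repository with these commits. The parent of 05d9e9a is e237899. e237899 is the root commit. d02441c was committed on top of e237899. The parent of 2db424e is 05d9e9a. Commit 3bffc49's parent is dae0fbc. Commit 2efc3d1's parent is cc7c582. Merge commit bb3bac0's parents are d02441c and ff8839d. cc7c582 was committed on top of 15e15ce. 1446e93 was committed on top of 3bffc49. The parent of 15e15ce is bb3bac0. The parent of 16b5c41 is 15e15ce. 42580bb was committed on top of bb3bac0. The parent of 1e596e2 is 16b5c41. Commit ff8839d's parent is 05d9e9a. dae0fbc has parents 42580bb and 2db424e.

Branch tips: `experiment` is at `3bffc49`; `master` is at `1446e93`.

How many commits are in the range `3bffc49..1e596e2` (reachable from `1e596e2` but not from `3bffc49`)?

Reachable from 1e596e2: {05d9e9a, 15e15ce, 16b5c41, 1e596e2, bb3bac0, d02441c, e237899, ff8839d}.
Reachable from 3bffc49: {05d9e9a, 2db424e, 3bffc49, 42580bb, bb3bac0, d02441c, dae0fbc, e237899, ff8839d}.
In 1e596e2's history but not 3bffc49's: {15e15ce, 16b5c41, 1e596e2} — 3 commits.

3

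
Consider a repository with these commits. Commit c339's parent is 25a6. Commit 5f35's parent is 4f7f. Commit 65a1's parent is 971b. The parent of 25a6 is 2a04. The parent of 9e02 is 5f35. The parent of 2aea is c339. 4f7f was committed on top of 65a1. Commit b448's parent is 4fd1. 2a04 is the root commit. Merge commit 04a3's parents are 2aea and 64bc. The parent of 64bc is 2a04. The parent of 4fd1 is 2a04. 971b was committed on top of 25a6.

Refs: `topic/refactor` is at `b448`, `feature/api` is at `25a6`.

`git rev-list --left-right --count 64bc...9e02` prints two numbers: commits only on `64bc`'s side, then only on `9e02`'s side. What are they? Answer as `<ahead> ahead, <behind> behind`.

Reachable from 64bc: {2a04, 64bc}.
Reachable from 9e02: {25a6, 2a04, 4f7f, 5f35, 65a1, 971b, 9e02}.
Only in 64bc's history (ahead): {64bc} — 1.
Only in 9e02's history (behind): {25a6, 4f7f, 5f35, 65a1, 971b, 9e02} — 6.

1 ahead, 6 behind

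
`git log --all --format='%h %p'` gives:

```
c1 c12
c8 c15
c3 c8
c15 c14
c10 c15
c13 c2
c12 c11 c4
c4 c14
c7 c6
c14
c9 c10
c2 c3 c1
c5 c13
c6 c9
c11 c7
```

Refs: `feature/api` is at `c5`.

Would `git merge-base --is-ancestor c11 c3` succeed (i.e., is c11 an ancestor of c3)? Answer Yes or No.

No

Ancestors of c3: {c14, c15, c3, c8}.
c11 is not in that set, so it is not an ancestor of c3.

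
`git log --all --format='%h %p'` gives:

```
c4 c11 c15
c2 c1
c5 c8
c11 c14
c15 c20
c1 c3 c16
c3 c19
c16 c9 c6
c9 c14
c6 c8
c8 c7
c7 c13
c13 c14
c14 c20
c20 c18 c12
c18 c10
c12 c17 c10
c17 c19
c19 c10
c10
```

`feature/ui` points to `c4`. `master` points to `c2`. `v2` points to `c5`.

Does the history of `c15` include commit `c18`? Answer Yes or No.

Yes

Ancestors of c15 (commits reachable by following parents): {c10, c12, c15, c17, c18, c19, c20}.
c18 is in that set, so it is an ancestor of c15.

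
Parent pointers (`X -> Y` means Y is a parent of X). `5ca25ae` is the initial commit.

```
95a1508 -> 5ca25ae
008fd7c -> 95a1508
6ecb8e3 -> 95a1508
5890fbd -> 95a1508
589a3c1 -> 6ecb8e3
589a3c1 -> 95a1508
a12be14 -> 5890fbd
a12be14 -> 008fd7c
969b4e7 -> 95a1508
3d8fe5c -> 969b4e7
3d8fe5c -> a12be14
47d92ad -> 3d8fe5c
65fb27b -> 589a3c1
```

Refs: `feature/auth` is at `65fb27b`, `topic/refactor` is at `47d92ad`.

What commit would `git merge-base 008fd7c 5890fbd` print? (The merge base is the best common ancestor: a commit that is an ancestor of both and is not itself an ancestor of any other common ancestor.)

Ancestors of 008fd7c: {008fd7c, 5ca25ae, 95a1508}.
Ancestors of 5890fbd: {5890fbd, 5ca25ae, 95a1508}.
Common ancestors: {5ca25ae, 95a1508}.
Among these, 95a1508 is not an ancestor of any other common ancestor — it is the merge base.

95a1508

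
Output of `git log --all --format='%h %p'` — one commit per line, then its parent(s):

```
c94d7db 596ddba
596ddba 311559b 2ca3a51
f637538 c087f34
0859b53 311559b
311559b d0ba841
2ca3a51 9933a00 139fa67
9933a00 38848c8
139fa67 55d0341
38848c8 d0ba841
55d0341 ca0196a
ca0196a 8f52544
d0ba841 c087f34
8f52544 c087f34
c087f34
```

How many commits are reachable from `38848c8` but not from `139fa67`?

2

Reachable from 38848c8: {38848c8, c087f34, d0ba841}.
Reachable from 139fa67: {139fa67, 55d0341, 8f52544, c087f34, ca0196a}.
In 38848c8's history but not 139fa67's: {38848c8, d0ba841} — 2 commits.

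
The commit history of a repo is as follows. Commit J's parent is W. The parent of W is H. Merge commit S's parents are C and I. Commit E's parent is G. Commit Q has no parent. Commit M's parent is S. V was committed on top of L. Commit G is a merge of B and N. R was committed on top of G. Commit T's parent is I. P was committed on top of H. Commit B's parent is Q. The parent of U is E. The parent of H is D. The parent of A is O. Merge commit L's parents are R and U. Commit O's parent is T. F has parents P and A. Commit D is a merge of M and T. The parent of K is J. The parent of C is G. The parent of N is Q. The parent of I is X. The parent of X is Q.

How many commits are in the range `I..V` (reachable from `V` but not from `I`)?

8

Reachable from V: {B, E, G, L, N, Q, R, U, V}.
Reachable from I: {I, Q, X}.
In V's history but not I's: {B, E, G, L, N, R, U, V} — 8 commits.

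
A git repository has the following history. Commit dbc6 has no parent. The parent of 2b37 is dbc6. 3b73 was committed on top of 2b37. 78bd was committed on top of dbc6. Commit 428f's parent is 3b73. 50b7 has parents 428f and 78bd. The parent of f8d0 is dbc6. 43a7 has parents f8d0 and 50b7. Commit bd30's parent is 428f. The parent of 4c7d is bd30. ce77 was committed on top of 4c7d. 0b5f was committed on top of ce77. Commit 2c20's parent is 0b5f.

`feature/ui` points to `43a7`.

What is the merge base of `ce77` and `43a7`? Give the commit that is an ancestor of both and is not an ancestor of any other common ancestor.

Ancestors of ce77: {2b37, 3b73, 428f, 4c7d, bd30, ce77, dbc6}.
Ancestors of 43a7: {2b37, 3b73, 428f, 43a7, 50b7, 78bd, dbc6, f8d0}.
Common ancestors: {2b37, 3b73, 428f, dbc6}.
Among these, 428f is not an ancestor of any other common ancestor — it is the merge base.

428f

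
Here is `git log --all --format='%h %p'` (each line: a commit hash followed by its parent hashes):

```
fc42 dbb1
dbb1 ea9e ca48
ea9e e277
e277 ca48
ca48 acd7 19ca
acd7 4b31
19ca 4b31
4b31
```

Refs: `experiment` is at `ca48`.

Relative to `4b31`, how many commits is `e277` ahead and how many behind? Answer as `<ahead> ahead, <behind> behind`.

4 ahead, 0 behind

Reachable from e277: {19ca, 4b31, acd7, ca48, e277}.
Reachable from 4b31: {4b31}.
Only in e277's history (ahead): {19ca, acd7, ca48, e277} — 4.
Only in 4b31's history (behind): {} — 0.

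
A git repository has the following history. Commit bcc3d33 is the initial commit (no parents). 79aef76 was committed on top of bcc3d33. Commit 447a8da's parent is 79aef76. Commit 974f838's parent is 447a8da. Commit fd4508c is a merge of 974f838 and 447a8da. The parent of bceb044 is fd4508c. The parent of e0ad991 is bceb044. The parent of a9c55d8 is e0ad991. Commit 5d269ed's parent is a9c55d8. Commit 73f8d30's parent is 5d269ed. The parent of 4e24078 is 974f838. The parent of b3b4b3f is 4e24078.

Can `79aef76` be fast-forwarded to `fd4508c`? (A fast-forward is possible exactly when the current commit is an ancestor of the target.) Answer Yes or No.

Yes

A fast-forward from 79aef76 to fd4508c is possible iff 79aef76 is an ancestor of fd4508c.
Ancestors of fd4508c: {447a8da, 79aef76, 974f838, bcc3d33, fd4508c}.
79aef76 is among them, so fast-forward is possible.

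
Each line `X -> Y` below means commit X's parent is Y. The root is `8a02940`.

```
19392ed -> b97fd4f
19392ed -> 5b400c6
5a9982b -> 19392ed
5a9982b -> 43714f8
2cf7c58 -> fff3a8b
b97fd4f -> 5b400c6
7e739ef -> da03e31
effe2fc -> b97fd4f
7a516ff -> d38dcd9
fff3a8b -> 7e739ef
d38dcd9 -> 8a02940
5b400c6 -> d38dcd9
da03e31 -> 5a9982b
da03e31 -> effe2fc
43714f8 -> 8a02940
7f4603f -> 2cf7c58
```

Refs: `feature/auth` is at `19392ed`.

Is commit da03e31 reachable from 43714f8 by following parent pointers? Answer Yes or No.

Ancestors of 43714f8: {43714f8, 8a02940}.
da03e31 is not in that set, so it is not an ancestor of 43714f8.

No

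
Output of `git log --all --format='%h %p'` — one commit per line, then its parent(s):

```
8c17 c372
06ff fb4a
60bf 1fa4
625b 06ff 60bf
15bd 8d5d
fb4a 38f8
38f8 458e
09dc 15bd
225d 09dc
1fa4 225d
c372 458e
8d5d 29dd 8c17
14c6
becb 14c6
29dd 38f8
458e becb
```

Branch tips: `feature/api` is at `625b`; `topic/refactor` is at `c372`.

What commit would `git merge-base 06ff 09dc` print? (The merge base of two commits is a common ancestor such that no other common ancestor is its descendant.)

Ancestors of 06ff: {06ff, 14c6, 38f8, 458e, becb, fb4a}.
Ancestors of 09dc: {09dc, 14c6, 15bd, 29dd, 38f8, 458e, 8c17, 8d5d, becb, c372}.
Common ancestors: {14c6, 38f8, 458e, becb}.
Among these, 38f8 is not an ancestor of any other common ancestor — it is the merge base.

38f8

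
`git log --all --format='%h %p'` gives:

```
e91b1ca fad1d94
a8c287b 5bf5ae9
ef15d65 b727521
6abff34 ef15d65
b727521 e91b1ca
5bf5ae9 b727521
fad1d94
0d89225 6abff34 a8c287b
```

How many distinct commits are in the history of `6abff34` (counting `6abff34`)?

Walking parent pointers from 6abff34: reachable set = {6abff34, b727521, e91b1ca, ef15d65, fad1d94}.
That is 5 commits.

5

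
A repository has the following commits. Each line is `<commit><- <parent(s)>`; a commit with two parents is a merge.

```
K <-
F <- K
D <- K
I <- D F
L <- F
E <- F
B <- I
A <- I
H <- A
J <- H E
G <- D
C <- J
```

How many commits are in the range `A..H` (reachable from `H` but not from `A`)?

Reachable from H: {A, D, F, H, I, K}.
Reachable from A: {A, D, F, I, K}.
In H's history but not A's: {H} — 1 commit.

1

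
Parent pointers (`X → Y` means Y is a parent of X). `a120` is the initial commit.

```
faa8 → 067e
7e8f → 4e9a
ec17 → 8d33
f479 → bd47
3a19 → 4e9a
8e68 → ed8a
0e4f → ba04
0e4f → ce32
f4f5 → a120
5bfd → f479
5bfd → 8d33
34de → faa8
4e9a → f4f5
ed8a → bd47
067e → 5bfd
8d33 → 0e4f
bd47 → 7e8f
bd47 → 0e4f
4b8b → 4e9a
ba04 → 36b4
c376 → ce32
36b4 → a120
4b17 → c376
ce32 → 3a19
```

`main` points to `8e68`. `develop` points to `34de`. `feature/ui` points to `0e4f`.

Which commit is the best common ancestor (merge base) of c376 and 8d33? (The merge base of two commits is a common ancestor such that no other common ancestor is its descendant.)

ce32

Ancestors of c376: {3a19, 4e9a, a120, c376, ce32, f4f5}.
Ancestors of 8d33: {0e4f, 36b4, 3a19, 4e9a, 8d33, a120, ba04, ce32, f4f5}.
Common ancestors: {3a19, 4e9a, a120, ce32, f4f5}.
Among these, ce32 is not an ancestor of any other common ancestor — it is the merge base.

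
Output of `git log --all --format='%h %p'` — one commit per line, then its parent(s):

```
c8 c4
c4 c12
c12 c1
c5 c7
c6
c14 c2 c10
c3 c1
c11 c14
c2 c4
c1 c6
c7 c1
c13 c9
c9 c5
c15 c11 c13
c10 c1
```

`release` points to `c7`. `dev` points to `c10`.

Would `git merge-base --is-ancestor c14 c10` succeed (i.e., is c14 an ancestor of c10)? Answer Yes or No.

No

Ancestors of c10: {c1, c10, c6}.
c14 is not in that set, so it is not an ancestor of c10.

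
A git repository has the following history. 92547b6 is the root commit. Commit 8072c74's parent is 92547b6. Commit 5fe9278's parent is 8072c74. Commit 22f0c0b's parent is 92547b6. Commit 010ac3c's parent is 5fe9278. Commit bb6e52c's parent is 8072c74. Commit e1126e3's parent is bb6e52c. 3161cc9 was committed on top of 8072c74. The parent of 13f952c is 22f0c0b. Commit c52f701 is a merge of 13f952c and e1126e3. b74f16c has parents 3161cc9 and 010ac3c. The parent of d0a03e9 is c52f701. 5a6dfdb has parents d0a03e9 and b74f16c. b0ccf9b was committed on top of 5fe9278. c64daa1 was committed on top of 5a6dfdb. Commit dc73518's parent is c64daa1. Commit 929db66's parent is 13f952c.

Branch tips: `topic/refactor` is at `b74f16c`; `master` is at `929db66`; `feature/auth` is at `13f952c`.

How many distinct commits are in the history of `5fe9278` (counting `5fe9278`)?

3

Walking parent pointers from 5fe9278: reachable set = {5fe9278, 8072c74, 92547b6}.
That is 3 commits.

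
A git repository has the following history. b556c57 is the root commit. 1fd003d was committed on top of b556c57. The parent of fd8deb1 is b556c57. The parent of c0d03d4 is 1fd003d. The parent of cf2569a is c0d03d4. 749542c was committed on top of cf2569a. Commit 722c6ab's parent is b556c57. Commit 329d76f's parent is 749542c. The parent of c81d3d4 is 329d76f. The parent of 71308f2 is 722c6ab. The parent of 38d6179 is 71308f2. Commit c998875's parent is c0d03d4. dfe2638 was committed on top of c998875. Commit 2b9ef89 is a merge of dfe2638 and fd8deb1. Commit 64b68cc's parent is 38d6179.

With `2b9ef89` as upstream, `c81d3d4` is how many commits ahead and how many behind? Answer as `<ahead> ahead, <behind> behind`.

4 ahead, 4 behind

Reachable from c81d3d4: {1fd003d, 329d76f, 749542c, b556c57, c0d03d4, c81d3d4, cf2569a}.
Reachable from 2b9ef89: {1fd003d, 2b9ef89, b556c57, c0d03d4, c998875, dfe2638, fd8deb1}.
Only in c81d3d4's history (ahead): {329d76f, 749542c, c81d3d4, cf2569a} — 4.
Only in 2b9ef89's history (behind): {2b9ef89, c998875, dfe2638, fd8deb1} — 4.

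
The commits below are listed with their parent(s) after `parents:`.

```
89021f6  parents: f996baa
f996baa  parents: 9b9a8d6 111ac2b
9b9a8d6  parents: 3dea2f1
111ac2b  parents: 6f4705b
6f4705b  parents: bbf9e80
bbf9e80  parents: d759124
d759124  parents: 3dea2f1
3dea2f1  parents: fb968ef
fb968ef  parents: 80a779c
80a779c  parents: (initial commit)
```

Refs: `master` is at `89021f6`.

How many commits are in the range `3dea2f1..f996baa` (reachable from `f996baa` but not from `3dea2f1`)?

6

Reachable from f996baa: {111ac2b, 3dea2f1, 6f4705b, 80a779c, 9b9a8d6, bbf9e80, d759124, f996baa, fb968ef}.
Reachable from 3dea2f1: {3dea2f1, 80a779c, fb968ef}.
In f996baa's history but not 3dea2f1's: {111ac2b, 6f4705b, 9b9a8d6, bbf9e80, d759124, f996baa} — 6 commits.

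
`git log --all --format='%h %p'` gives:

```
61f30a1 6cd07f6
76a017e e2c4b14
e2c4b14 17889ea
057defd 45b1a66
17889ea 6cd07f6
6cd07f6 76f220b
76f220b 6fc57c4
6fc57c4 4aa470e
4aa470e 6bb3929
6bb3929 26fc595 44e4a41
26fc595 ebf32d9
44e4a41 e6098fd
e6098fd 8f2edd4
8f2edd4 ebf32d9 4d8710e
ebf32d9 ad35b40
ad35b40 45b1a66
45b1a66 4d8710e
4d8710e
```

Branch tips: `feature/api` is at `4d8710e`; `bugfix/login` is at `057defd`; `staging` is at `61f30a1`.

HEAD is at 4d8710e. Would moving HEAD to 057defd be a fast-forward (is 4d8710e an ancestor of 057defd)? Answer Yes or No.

Yes

A fast-forward from 4d8710e to 057defd is possible iff 4d8710e is an ancestor of 057defd.
Ancestors of 057defd: {057defd, 45b1a66, 4d8710e}.
4d8710e is among them, so fast-forward is possible.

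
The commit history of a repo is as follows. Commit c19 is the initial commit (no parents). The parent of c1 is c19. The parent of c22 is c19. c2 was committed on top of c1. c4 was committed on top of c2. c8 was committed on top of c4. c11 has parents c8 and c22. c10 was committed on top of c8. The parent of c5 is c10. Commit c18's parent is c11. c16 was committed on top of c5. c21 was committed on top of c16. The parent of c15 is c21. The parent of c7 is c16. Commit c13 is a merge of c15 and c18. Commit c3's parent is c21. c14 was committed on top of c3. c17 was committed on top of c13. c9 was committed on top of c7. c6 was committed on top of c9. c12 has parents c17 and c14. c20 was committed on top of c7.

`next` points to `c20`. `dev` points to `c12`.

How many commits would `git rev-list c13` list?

14

Walking parent pointers from c13: reachable set = {c1, c10, c11, c13, c15, c16, c18, c19, c2, c21, c22, c4, c5, c8}.
That is 14 commits.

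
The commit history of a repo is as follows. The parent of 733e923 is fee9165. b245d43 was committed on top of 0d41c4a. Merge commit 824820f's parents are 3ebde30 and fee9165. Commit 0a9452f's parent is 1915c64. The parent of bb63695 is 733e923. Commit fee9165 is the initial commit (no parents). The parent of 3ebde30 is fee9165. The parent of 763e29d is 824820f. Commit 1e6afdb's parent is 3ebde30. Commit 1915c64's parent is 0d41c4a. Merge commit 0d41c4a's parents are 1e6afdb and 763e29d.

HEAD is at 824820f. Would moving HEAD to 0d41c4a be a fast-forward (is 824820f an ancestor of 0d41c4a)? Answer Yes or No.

A fast-forward from 824820f to 0d41c4a is possible iff 824820f is an ancestor of 0d41c4a.
Ancestors of 0d41c4a: {0d41c4a, 1e6afdb, 3ebde30, 763e29d, 824820f, fee9165}.
824820f is among them, so fast-forward is possible.

Yes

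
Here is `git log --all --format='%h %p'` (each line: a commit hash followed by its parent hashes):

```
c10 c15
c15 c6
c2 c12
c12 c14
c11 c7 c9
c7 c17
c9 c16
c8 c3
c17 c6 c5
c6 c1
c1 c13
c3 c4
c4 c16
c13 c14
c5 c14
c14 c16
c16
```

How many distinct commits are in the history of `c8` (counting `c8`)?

4

Walking parent pointers from c8: reachable set = {c16, c3, c4, c8}.
That is 4 commits.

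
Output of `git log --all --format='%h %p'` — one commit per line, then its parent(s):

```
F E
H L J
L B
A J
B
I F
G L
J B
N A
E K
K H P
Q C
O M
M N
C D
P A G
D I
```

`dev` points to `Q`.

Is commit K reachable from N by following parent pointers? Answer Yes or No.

No

Ancestors of N: {A, B, J, N}.
K is not in that set, so it is not an ancestor of N.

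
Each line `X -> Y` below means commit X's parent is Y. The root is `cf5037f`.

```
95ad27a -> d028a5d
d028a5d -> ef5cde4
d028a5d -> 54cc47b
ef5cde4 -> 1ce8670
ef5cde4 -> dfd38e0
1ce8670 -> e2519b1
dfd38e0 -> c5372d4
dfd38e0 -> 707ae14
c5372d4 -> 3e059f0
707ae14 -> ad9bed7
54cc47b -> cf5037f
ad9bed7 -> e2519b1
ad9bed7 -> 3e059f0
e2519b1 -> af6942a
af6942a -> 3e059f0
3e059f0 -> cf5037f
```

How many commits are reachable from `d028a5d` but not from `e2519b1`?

Reachable from d028a5d: {1ce8670, 3e059f0, 54cc47b, 707ae14, ad9bed7, af6942a, c5372d4, cf5037f, d028a5d, dfd38e0, e2519b1, ef5cde4}.
Reachable from e2519b1: {3e059f0, af6942a, cf5037f, e2519b1}.
In d028a5d's history but not e2519b1's: {1ce8670, 54cc47b, 707ae14, ad9bed7, c5372d4, d028a5d, dfd38e0, ef5cde4} — 8 commits.

8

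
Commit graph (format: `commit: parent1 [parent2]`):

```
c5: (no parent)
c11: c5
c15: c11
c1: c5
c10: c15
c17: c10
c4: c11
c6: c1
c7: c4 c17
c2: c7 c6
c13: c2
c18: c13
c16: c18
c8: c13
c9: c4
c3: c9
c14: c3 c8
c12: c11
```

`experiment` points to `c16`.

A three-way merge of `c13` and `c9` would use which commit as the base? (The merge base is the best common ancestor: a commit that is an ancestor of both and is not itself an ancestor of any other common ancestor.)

c4

Ancestors of c13: {c1, c10, c11, c13, c15, c17, c2, c4, c5, c6, c7}.
Ancestors of c9: {c11, c4, c5, c9}.
Common ancestors: {c11, c4, c5}.
Among these, c4 is not an ancestor of any other common ancestor — it is the merge base.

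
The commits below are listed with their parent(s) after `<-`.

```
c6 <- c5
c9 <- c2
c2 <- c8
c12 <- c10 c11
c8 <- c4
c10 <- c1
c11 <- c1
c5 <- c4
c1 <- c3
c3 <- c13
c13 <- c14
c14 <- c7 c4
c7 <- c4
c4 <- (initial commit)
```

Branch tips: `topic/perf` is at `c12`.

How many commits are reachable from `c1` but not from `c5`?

Reachable from c1: {c1, c13, c14, c3, c4, c7}.
Reachable from c5: {c4, c5}.
In c1's history but not c5's: {c1, c13, c14, c3, c7} — 5 commits.

5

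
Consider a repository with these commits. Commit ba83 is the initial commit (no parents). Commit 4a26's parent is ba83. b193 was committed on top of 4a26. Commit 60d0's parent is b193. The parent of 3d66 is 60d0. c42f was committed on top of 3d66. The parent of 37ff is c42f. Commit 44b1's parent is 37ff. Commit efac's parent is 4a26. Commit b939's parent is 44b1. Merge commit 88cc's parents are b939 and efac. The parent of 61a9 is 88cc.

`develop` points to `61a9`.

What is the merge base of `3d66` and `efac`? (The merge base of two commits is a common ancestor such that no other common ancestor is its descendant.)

Ancestors of 3d66: {3d66, 4a26, 60d0, b193, ba83}.
Ancestors of efac: {4a26, ba83, efac}.
Common ancestors: {4a26, ba83}.
Among these, 4a26 is not an ancestor of any other common ancestor — it is the merge base.

4a26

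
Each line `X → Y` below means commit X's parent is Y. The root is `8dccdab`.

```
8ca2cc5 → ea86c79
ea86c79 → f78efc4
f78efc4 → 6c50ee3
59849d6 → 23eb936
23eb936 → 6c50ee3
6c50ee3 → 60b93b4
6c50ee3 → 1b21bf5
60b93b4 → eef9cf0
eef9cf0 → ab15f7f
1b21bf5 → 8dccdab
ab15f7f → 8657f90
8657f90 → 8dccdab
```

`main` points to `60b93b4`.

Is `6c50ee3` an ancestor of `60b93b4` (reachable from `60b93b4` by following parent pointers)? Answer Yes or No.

No

Ancestors of 60b93b4: {60b93b4, 8657f90, 8dccdab, ab15f7f, eef9cf0}.
6c50ee3 is not in that set, so it is not an ancestor of 60b93b4.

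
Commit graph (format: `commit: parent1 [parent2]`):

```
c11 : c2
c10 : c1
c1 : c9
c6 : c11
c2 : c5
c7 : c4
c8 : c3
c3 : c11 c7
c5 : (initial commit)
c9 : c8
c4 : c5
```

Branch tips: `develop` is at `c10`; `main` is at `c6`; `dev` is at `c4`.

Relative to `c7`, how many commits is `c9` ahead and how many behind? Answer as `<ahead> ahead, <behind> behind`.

Reachable from c9: {c11, c2, c3, c4, c5, c7, c8, c9}.
Reachable from c7: {c4, c5, c7}.
Only in c9's history (ahead): {c11, c2, c3, c8, c9} — 5.
Only in c7's history (behind): {} — 0.

5 ahead, 0 behind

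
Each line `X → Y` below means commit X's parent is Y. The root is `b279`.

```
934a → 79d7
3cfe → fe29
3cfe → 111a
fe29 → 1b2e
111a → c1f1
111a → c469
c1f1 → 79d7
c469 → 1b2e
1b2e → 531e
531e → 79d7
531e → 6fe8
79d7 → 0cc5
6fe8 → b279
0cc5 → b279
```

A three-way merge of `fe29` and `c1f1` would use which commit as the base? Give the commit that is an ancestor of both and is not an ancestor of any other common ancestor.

79d7

Ancestors of fe29: {0cc5, 1b2e, 531e, 6fe8, 79d7, b279, fe29}.
Ancestors of c1f1: {0cc5, 79d7, b279, c1f1}.
Common ancestors: {0cc5, 79d7, b279}.
Among these, 79d7 is not an ancestor of any other common ancestor — it is the merge base.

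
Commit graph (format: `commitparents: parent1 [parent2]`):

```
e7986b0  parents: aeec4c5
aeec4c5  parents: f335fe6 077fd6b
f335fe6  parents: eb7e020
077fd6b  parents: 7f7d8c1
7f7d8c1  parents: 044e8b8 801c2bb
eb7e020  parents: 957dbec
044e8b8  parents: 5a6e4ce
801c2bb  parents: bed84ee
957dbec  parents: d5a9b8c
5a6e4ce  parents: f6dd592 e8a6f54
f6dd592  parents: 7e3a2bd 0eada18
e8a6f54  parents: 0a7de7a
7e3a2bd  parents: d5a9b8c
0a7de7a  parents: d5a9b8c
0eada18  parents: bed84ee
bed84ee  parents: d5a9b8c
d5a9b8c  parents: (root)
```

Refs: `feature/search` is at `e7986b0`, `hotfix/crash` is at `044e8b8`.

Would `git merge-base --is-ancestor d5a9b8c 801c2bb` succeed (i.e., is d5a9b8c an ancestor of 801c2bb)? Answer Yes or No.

Yes

Ancestors of 801c2bb (commits reachable by following parents): {801c2bb, bed84ee, d5a9b8c}.
d5a9b8c is in that set, so it is an ancestor of 801c2bb.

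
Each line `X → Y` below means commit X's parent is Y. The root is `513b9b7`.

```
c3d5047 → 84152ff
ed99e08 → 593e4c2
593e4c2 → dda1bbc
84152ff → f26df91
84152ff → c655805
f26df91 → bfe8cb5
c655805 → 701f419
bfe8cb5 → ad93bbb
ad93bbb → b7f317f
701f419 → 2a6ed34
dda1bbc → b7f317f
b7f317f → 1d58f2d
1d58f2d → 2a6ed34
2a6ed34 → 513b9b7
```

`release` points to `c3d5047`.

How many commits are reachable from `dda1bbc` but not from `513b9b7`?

Reachable from dda1bbc: {1d58f2d, 2a6ed34, 513b9b7, b7f317f, dda1bbc}.
Reachable from 513b9b7: {513b9b7}.
In dda1bbc's history but not 513b9b7's: {1d58f2d, 2a6ed34, b7f317f, dda1bbc} — 4 commits.

4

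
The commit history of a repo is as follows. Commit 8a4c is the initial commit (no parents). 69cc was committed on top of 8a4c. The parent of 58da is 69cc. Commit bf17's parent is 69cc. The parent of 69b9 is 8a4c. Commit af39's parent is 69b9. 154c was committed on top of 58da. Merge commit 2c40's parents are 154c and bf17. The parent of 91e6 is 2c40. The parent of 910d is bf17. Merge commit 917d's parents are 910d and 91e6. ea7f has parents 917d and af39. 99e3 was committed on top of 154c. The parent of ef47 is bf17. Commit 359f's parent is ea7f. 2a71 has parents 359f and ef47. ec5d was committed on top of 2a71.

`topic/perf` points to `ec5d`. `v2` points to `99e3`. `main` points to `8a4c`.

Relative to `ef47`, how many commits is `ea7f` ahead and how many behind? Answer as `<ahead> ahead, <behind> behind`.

9 ahead, 1 behind

Reachable from ea7f: {154c, 2c40, 58da, 69b9, 69cc, 8a4c, 910d, 917d, 91e6, af39, bf17, ea7f}.
Reachable from ef47: {69cc, 8a4c, bf17, ef47}.
Only in ea7f's history (ahead): {154c, 2c40, 58da, 69b9, 910d, 917d, 91e6, af39, ea7f} — 9.
Only in ef47's history (behind): {ef47} — 1.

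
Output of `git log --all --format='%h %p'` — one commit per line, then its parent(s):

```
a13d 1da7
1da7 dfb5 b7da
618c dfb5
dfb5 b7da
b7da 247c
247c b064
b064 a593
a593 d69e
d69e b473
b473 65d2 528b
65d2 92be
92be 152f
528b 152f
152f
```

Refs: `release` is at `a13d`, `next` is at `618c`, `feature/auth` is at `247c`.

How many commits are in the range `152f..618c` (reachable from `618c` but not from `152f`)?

Reachable from 618c: {152f, 247c, 528b, 618c, 65d2, 92be, a593, b064, b473, b7da, d69e, dfb5}.
Reachable from 152f: {152f}.
In 618c's history but not 152f's: {247c, 528b, 618c, 65d2, 92be, a593, b064, b473, b7da, d69e, dfb5} — 11 commits.

11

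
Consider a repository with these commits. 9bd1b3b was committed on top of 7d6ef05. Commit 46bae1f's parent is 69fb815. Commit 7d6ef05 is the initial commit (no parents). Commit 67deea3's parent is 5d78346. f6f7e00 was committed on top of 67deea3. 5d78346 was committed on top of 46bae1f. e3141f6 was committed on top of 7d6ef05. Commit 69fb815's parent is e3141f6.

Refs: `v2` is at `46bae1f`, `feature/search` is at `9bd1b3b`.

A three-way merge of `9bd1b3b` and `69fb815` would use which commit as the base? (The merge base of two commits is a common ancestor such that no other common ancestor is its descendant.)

Ancestors of 9bd1b3b: {7d6ef05, 9bd1b3b}.
Ancestors of 69fb815: {69fb815, 7d6ef05, e3141f6}.
Common ancestors: {7d6ef05}.
The only common ancestor is 7d6ef05, so it is the merge base.

7d6ef05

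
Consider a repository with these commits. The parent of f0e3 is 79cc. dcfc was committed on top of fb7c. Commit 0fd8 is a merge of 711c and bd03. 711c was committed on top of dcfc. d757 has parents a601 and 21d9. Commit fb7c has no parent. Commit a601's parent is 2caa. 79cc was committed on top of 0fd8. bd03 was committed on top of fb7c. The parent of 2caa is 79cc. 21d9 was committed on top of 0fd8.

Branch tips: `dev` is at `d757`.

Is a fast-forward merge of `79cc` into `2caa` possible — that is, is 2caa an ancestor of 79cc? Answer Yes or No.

A fast-forward from 2caa to 79cc is possible iff 2caa is an ancestor of 79cc.
Ancestors of 79cc: {0fd8, 711c, 79cc, bd03, dcfc, fb7c}.
2caa is not among them, so fast-forward is not possible.

No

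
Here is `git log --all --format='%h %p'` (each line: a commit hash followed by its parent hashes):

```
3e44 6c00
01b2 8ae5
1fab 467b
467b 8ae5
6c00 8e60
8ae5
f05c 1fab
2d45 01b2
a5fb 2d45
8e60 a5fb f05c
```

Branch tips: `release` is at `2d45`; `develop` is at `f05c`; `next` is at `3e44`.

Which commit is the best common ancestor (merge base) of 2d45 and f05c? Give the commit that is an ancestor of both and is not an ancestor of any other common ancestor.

8ae5

Ancestors of 2d45: {01b2, 2d45, 8ae5}.
Ancestors of f05c: {1fab, 467b, 8ae5, f05c}.
Common ancestors: {8ae5}.
The only common ancestor is 8ae5, so it is the merge base.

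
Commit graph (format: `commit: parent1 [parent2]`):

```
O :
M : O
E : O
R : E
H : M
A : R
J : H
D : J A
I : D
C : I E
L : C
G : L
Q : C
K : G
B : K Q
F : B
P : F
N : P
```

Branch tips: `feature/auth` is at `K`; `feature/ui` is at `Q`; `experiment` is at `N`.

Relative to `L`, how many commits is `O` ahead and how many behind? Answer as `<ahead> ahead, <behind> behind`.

0 ahead, 10 behind

Reachable from O: {O}.
Reachable from L: {A, C, D, E, H, I, J, L, M, O, R}.
Only in O's history (ahead): {} — 0.
Only in L's history (behind): {A, C, D, E, H, I, J, L, M, R} — 10.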